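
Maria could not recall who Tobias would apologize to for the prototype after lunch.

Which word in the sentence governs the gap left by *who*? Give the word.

In situ: Tobias would apologize to who for the prototype after lunch.
The filler 'who' is interpreted as the object of the preposition 'to'. Fronting leaves a gap immediately after 'to':
Maria could not recall who Tobias would apologize to ___ for the prototype after lunch.

to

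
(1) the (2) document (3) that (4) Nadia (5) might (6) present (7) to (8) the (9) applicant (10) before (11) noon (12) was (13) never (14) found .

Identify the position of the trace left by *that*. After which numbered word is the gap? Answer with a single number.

'that' functions as the direct object of 'present'. Wh-movement fronts it, leaving a gap right after 'present':
The document that Nadia might present ___ to the applicant before noon was never found.
'present' is word 6.

6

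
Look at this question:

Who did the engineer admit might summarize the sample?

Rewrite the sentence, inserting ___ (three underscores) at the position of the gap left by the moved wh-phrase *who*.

In situ: The engineer did admit who might summarize the sample.
'who' functions as the subject of the clause embedded under 'admit'. The gap is right after 'admit'.

Who did the engineer admit ___ might summarize the sample?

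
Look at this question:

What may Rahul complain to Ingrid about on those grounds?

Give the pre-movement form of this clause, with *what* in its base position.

Rahul may complain to Ingrid about what on those grounds.

The filler 'what' is interpreted as the object of the preposition 'about'. Wh-movement fronts it, leaving a gap right after 'about':
What may Rahul complain to Ingrid about ___ on those grounds?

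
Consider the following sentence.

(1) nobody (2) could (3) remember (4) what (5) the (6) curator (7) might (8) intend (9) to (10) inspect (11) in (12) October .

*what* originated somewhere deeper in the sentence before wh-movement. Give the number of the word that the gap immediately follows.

10

Before movement: The curator might intend to inspect what in October.
'what' is the direct object of 'inspect'. It moves to the left edge, and the trace sits right after 'inspect':
Nobody could remember what the curator might intend to inspect ___ in October.
'inspect' is word 10.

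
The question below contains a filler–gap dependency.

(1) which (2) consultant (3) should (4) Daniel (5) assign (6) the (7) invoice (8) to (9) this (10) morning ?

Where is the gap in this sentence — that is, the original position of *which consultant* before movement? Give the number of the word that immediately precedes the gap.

Before movement: Daniel should assign the invoice to which consultant this morning.
'which consultant' functions as the object of the preposition 'to' (recipient of 'assign'). It moves to the left edge, and the trace sits right after 'to':
Which consultant should Daniel assign the invoice to ___ this morning?
'to' is word 8.

8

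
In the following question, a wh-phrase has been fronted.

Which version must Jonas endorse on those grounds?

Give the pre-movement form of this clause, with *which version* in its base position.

Jonas must endorse which version on those grounds.

The filler 'which version' is interpreted as the direct object of 'endorse'. It moves to the left edge, and the trace sits right after 'endorse':
Which version must Jonas endorse ___ on those grounds?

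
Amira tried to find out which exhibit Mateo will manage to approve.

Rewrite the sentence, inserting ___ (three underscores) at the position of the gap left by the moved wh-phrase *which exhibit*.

Amira tried to find out which exhibit Mateo will manage to approve ___.

In situ: Mateo will manage to approve which exhibit.
'which exhibit' is the direct object of 'approve'. The gap is right after 'approve'.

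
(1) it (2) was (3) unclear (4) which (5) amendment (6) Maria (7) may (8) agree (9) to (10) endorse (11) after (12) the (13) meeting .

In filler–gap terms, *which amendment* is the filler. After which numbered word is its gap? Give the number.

Before movement: Maria may agree to endorse which amendment after the meeting.
'which amendment' functions as the direct object of 'endorse'. Fronting leaves a gap immediately after 'endorse':
It was unclear which amendment Maria may agree to endorse ___ after the meeting.
'endorse' is word 10.

10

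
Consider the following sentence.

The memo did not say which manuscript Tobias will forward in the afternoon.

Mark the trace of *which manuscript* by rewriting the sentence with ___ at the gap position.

Pre-movement form: Tobias will forward which manuscript in the afternoon.
'which manuscript' is the direct object of 'forward'. The gap is right after 'forward'.

The memo did not say which manuscript Tobias will forward ___ in the afternoon.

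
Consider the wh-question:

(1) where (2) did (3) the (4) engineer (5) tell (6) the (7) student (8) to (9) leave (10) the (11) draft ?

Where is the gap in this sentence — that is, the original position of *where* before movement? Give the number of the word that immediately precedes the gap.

Before movement: The engineer did tell the student to leave the draft where.
'where' is the locative complement of 'leave'. Fronting leaves a gap immediately after 'draft':
Where did the engineer tell the student to leave the draft ___?
'draft' is word 11.

11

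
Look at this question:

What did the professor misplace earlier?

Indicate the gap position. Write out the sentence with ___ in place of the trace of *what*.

Pre-movement form: The professor did misplace what earlier.
'what' functions as the direct object of 'misplace'. The gap is right after 'misplace'.

What did the professor misplace ___ earlier?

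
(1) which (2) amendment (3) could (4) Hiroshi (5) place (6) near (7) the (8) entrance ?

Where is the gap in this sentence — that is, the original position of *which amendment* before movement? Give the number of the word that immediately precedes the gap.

5

Pre-movement form: Hiroshi could place which amendment near the entrance.
'which amendment' is the direct object of 'place'. It moves to the left edge, and the trace sits right after 'place':
Which amendment could Hiroshi place ___ near the entrance?
'place' is word 5.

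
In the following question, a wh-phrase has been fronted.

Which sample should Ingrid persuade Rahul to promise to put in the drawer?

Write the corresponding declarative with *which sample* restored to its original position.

Ingrid should persuade Rahul to promise to put which sample in the drawer.

'which sample' functions as the direct object of 'put'. Wh-movement fronts it, leaving a gap right after 'put':
Which sample should Ingrid persuade Rahul to promise to put ___ in the drawer?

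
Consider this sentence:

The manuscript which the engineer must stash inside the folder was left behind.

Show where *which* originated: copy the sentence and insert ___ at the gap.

The manuscript which the engineer must stash ___ inside the folder was left behind.

'which' is the direct object of 'stash'. The gap is right after 'stash'.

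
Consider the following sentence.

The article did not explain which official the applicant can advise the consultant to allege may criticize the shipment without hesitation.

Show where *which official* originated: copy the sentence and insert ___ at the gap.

Underlying clause: The applicant can advise the consultant to allege which official may criticize the shipment without hesitation.
'which official' functions as the subject of the clause embedded under 'allege'. The gap is right after 'allege'.

The article did not explain which official the applicant can advise the consultant to allege ___ may criticize the shipment without hesitation.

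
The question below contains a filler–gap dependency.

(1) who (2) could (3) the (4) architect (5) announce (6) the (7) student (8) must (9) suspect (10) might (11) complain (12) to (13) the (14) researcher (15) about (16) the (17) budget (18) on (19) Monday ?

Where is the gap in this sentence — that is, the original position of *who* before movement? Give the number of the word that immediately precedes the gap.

9

In situ: The architect could announce the student must suspect who might complain to the researcher about the budget on Monday.
'who' is the subject of the clause embedded under 'suspect'. Fronting leaves a gap immediately after 'suspect':
Who could the architect announce the student must suspect ___ might complain to the researcher about the budget on Monday?
'suspect' is word 9.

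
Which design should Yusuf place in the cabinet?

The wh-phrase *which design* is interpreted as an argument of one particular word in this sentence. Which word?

place

In situ: Yusuf should place which design in the cabinet.
The filler 'which design' is interpreted as the direct object of 'place'. Wh-movement fronts it, leaving a gap right after 'place':
Which design should Yusuf place ___ in the cabinet?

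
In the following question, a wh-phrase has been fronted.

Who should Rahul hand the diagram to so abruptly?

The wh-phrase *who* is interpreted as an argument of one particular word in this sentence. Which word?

Underlying clause: Rahul should hand the diagram to who so abruptly.
'who' is the object of the preposition 'to' (recipient of 'hand'). Fronting leaves a gap immediately after 'to':
Who should Rahul hand the diagram to ___ so abruptly?

to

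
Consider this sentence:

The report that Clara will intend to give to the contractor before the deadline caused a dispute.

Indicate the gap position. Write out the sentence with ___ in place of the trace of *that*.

The report that Clara will intend to give ___ to the contractor before the deadline caused a dispute.

'that' is the direct object of 'give'. The gap is right after 'give'.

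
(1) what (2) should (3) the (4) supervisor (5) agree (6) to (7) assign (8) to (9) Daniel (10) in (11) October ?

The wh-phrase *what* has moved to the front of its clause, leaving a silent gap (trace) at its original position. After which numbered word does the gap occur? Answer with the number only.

Underlying clause: The supervisor should agree to assign what to Daniel in October.
'what' functions as the direct object of 'assign'. Fronting leaves a gap immediately after 'assign':
What should the supervisor agree to assign ___ to Daniel in October?
'assign' is word 7.

7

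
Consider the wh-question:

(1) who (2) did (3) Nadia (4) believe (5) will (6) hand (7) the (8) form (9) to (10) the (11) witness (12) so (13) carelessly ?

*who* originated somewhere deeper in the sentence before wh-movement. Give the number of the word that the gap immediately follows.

Pre-movement form: Nadia did believe who will hand the form to the witness so carelessly.
The filler 'who' is interpreted as the subject of the clause embedded under 'believe'. Wh-movement fronts it, leaving a gap right after 'believe':
Who did Nadia believe ___ will hand the form to the witness so carelessly?
'believe' is word 4.

4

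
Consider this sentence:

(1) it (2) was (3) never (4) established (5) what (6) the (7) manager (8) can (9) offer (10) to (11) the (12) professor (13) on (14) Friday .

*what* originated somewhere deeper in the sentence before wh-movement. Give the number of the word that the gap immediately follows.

Pre-movement form: The manager can offer what to the professor on Friday.
'what' is the direct object of 'offer'. It moves to the left edge, and the trace sits right after 'offer':
It was never established what the manager can offer ___ to the professor on Friday.
'offer' is word 9.

9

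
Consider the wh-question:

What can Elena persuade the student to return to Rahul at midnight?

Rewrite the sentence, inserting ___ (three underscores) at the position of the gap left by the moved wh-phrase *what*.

What can Elena persuade the student to return ___ to Rahul at midnight?

In situ: Elena can persuade the student to return what to Rahul at midnight.
The filler 'what' is interpreted as the direct object of 'return'. The gap is right after 'return'.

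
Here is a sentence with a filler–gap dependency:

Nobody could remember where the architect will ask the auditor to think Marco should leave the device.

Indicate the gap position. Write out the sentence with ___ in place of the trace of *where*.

Nobody could remember where the architect will ask the auditor to think Marco should leave the device ___.

Underlying clause: The architect will ask the auditor to think Marco should leave the device where.
'where' is the locative complement of 'leave'. The gap is right after 'device'.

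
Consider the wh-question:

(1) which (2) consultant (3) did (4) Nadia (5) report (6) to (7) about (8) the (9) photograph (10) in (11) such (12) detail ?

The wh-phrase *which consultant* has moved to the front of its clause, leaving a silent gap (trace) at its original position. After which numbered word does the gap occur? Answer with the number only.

Underlying clause: Nadia did report to which consultant about the photograph in such detail.
The filler 'which consultant' is interpreted as the object of the preposition 'to'. Fronting leaves a gap immediately after 'to':
Which consultant did Nadia report to ___ about the photograph in such detail?
'to' is word 6.

6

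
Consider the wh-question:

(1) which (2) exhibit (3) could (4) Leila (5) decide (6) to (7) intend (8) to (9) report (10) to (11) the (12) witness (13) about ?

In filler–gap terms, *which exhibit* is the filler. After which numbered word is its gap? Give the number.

Pre-movement form: Leila could decide to intend to report to the witness about which exhibit.
'which exhibit' is the object of the preposition 'about'. It moves to the left edge, and the trace sits right after 'about':
Which exhibit could Leila decide to intend to report to the witness about ___?
'about' is word 13.

13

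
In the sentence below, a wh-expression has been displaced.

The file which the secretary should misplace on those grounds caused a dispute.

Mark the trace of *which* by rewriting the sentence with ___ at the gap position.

'which' is the direct object of 'misplace'. The gap is right after 'misplace'.

The file which the secretary should misplace ___ on those grounds caused a dispute.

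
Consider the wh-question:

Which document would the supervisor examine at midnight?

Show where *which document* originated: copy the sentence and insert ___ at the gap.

In situ: The supervisor would examine which document at midnight.
'which document' functions as the direct object of 'examine'. The gap is right after 'examine'.

Which document would the supervisor examine ___ at midnight?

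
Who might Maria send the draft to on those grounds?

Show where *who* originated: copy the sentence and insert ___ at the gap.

Who might Maria send the draft to ___ on those grounds?

Underlying clause: Maria might send the draft to who on those grounds.
'who' is the object of the preposition 'to' (recipient of 'send'). The gap is right after 'to'.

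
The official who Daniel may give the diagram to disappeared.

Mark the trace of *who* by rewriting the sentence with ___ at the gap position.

The official who Daniel may give the diagram to ___ disappeared.

'who' is the object of the preposition 'to' (recipient of 'give'). The gap is right after 'to'.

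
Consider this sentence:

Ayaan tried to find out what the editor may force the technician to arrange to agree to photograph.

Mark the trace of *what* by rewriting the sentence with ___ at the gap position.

Before movement: The editor may force the technician to arrange to agree to photograph what.
'what' functions as the direct object of 'photograph'. The gap is right after 'photograph'.

Ayaan tried to find out what the editor may force the technician to arrange to agree to photograph ___.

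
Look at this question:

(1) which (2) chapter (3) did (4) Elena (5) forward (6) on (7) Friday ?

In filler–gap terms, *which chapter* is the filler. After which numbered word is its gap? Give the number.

5

Underlying clause: Elena did forward which chapter on Friday.
'which chapter' is the direct object of 'forward'. It moves to the left edge, and the trace sits right after 'forward':
Which chapter did Elena forward ___ on Friday?
'forward' is word 5.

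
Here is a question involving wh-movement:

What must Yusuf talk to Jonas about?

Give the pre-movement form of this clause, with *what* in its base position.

Yusuf must talk to Jonas about what.

'what' is the object of the preposition 'about'. Wh-movement fronts it, leaving a gap right after 'about':
What must Yusuf talk to Jonas about ___?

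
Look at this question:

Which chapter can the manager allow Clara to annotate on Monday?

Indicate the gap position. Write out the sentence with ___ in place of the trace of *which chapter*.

Which chapter can the manager allow Clara to annotate ___ on Monday?

Underlying clause: The manager can allow Clara to annotate which chapter on Monday.
'which chapter' is the direct object of 'annotate'. The gap is right after 'annotate'.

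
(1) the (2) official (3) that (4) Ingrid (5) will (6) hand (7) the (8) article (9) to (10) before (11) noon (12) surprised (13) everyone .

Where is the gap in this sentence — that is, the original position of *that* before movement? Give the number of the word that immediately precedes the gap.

'that' is the object of the preposition 'to' (recipient of 'hand'). Wh-movement fronts it, leaving a gap right after 'to':
The official that Ingrid will hand the article to ___ before noon surprised everyone.
'to' is word 9.

9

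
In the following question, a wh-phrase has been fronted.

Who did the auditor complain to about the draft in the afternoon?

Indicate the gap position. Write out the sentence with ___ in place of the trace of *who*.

Who did the auditor complain to ___ about the draft in the afternoon?

Before movement: The auditor did complain to who about the draft in the afternoon.
The filler 'who' is interpreted as the object of the preposition 'to'. The gap is right after 'to'.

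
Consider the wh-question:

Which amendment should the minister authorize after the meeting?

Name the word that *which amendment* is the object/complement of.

Pre-movement form: The minister should authorize which amendment after the meeting.
The filler 'which amendment' is interpreted as the direct object of 'authorize'. Wh-movement fronts it, leaving a gap right after 'authorize':
Which amendment should the minister authorize ___ after the meeting?

authorize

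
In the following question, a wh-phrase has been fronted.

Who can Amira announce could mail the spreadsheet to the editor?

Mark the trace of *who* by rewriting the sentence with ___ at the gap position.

Before movement: Amira can announce who could mail the spreadsheet to the editor.
'who' is the subject of the clause embedded under 'announce'. The gap is right after 'announce'.

Who can Amira announce ___ could mail the spreadsheet to the editor?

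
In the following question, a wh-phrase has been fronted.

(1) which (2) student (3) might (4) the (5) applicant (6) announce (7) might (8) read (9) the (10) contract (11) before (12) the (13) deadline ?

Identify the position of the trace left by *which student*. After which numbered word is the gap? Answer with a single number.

Underlying clause: The applicant might announce which student might read the contract before the deadline.
The filler 'which student' is interpreted as the subject of the clause embedded under 'announce'. It moves to the left edge, and the trace sits right after 'announce':
Which student might the applicant announce ___ might read the contract before the deadline?
'announce' is word 6.

6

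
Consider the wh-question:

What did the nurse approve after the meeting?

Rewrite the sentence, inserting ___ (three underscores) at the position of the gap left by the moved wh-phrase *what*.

What did the nurse approve ___ after the meeting?

In situ: The nurse did approve what after the meeting.
'what' functions as the direct object of 'approve'. The gap is right after 'approve'.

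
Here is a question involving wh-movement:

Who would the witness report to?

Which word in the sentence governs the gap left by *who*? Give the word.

Before movement: The witness would report to who.
The filler 'who' is interpreted as the object of the preposition 'to'. Wh-movement fronts it, leaving a gap right after 'to':
Who would the witness report to ___?

to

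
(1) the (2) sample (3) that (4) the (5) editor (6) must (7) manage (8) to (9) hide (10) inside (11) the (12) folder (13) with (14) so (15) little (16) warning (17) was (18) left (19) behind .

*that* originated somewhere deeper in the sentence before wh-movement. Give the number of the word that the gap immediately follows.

'that' is the direct object of 'hide'. It moves to the left edge, and the trace sits right after 'hide':
The sample that the editor must manage to hide ___ inside the folder with so little warning was left behind.
'hide' is word 9.

9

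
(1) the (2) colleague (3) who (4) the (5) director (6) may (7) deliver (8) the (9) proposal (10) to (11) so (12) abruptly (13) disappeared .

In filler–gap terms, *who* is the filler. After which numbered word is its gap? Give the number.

The filler 'who' is interpreted as the object of the preposition 'to' (recipient of 'deliver'). Wh-movement fronts it, leaving a gap right after 'to':
The colleague who the director may deliver the proposal to ___ so abruptly disappeared.
'to' is word 10.

10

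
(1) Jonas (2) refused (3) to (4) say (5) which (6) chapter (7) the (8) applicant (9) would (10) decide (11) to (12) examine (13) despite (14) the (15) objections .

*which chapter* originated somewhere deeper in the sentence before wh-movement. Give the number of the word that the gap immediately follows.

12

In situ: The applicant would decide to examine which chapter despite the objections.
'which chapter' is the direct object of 'examine'. Fronting leaves a gap immediately after 'examine':
Jonas refused to say which chapter the applicant would decide to examine ___ despite the objections.
'examine' is word 12.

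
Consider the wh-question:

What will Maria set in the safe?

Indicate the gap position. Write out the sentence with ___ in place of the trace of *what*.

Underlying clause: Maria will set what in the safe.
'what' is the direct object of 'set'. The gap is right after 'set'.

What will Maria set ___ in the safe?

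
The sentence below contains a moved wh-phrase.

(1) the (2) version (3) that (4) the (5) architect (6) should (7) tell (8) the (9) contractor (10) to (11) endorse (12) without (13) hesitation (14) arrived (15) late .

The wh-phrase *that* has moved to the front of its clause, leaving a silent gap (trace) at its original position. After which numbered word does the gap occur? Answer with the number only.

11

'that' functions as the direct object of 'endorse'. Fronting leaves a gap immediately after 'endorse':
The version that the architect should tell the contractor to endorse ___ without hesitation arrived late.
'endorse' is word 11.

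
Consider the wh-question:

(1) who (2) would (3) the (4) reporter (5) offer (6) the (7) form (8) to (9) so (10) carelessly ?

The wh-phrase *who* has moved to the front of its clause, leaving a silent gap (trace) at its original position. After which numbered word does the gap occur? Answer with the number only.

8

Before movement: The reporter would offer the form to who so carelessly.
'who' is the object of the preposition 'to' (recipient of 'offer'). Fronting leaves a gap immediately after 'to':
Who would the reporter offer the form to ___ so carelessly?
'to' is word 8.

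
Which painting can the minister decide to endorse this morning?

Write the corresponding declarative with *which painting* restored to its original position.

The minister can decide to endorse which painting this morning.

The filler 'which painting' is interpreted as the direct object of 'endorse'. Fronting leaves a gap immediately after 'endorse':
Which painting can the minister decide to endorse ___ this morning?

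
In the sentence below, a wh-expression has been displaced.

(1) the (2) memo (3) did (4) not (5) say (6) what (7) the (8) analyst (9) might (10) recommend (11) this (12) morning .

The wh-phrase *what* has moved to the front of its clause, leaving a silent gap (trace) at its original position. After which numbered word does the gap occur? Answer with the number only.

Pre-movement form: The analyst might recommend what this morning.
'what' is the direct object of 'recommend'. It moves to the left edge, and the trace sits right after 'recommend':
The memo did not say what the analyst might recommend ___ this morning.
'recommend' is word 10.

10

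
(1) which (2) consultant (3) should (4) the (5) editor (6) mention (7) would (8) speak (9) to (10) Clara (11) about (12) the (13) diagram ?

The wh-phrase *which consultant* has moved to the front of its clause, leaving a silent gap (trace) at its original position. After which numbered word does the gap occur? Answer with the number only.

6

Before movement: The editor should mention which consultant would speak to Clara about the diagram.
'which consultant' functions as the subject of the clause embedded under 'mention'. Wh-movement fronts it, leaving a gap right after 'mention':
Which consultant should the editor mention ___ would speak to Clara about the diagram?
'mention' is word 6.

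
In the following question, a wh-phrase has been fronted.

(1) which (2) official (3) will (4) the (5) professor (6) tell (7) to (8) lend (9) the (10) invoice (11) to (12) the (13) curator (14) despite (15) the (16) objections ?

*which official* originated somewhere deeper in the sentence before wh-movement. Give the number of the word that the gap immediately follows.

Underlying clause: The professor will tell which official to lend the invoice to the curator despite the objections.
'which official' functions as the direct object of 'tell'. It moves to the left edge, and the trace sits right after 'tell':
Which official will the professor tell ___ to lend the invoice to the curator despite the objections?
'tell' is word 6.

6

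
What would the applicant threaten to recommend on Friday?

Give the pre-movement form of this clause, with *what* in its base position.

The applicant would threaten to recommend what on Friday.

'what' is the direct object of 'recommend'. Fronting leaves a gap immediately after 'recommend':
What would the applicant threaten to recommend ___ on Friday?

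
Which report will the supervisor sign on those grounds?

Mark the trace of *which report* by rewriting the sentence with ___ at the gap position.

Which report will the supervisor sign ___ on those grounds?

Underlying clause: The supervisor will sign which report on those grounds.
'which report' functions as the direct object of 'sign'. The gap is right after 'sign'.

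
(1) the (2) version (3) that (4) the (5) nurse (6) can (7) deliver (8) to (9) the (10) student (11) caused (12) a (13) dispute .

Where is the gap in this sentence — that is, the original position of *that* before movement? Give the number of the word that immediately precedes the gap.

7

'that' is the direct object of 'deliver'. It moves to the left edge, and the trace sits right after 'deliver':
The version that the nurse can deliver ___ to the student caused a dispute.
'deliver' is word 7.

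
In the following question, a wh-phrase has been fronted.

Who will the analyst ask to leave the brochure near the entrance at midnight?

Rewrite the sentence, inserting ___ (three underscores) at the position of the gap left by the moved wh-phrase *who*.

Who will the analyst ask ___ to leave the brochure near the entrance at midnight?

In situ: The analyst will ask who to leave the brochure near the entrance at midnight.
'who' functions as the direct object of 'ask'. The gap is right after 'ask'.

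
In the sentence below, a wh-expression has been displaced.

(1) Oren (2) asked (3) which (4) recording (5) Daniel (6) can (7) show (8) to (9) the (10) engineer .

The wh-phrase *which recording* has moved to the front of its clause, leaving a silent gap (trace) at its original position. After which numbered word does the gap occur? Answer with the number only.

7

Pre-movement form: Daniel can show which recording to the engineer.
The filler 'which recording' is interpreted as the direct object of 'show'. It moves to the left edge, and the trace sits right after 'show':
Oren asked which recording Daniel can show ___ to the engineer.
'show' is word 7.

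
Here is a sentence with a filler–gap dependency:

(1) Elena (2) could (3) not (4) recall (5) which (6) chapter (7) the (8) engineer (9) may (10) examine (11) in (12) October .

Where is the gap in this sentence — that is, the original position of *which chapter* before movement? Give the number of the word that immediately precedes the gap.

Pre-movement form: The engineer may examine which chapter in October.
The filler 'which chapter' is interpreted as the direct object of 'examine'. It moves to the left edge, and the trace sits right after 'examine':
Elena could not recall which chapter the engineer may examine ___ in October.
'examine' is word 10.

10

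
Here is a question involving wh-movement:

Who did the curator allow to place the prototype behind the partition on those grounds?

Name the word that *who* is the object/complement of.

In situ: The curator did allow who to place the prototype behind the partition on those grounds.
The filler 'who' is interpreted as the direct object of 'allow'. Fronting leaves a gap immediately after 'allow':
Who did the curator allow ___ to place the prototype behind the partition on those grounds?

allow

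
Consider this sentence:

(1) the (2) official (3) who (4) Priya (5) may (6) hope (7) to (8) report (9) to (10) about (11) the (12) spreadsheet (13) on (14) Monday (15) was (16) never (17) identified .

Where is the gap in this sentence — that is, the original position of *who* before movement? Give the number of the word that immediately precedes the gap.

'who' functions as the object of the preposition 'to'. Wh-movement fronts it, leaving a gap right after 'to':
The official who Priya may hope to report to ___ about the spreadsheet on Monday was never identified.
'to' is word 9.

9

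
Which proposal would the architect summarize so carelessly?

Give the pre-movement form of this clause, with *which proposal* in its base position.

The architect would summarize which proposal so carelessly.

'which proposal' is the direct object of 'summarize'. Wh-movement fronts it, leaving a gap right after 'summarize':
Which proposal would the architect summarize ___ so carelessly?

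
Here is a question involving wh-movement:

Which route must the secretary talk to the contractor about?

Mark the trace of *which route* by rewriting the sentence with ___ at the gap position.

Pre-movement form: The secretary must talk to the contractor about which route.
'which route' is the object of the preposition 'about'. The gap is right after 'about'.

Which route must the secretary talk to the contractor about ___?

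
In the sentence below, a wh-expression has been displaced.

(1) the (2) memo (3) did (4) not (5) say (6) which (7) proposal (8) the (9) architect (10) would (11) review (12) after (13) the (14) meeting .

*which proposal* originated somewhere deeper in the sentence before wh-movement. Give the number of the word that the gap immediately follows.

11

Underlying clause: The architect would review which proposal after the meeting.
The filler 'which proposal' is interpreted as the direct object of 'review'. Wh-movement fronts it, leaving a gap right after 'review':
The memo did not say which proposal the architect would review ___ after the meeting.
'review' is word 11.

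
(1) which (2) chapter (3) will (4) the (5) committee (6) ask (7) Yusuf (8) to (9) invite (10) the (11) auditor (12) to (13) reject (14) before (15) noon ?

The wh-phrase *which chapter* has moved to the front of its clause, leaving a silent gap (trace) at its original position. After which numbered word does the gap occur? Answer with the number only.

Underlying clause: The committee will ask Yusuf to invite the auditor to reject which chapter before noon.
'which chapter' functions as the direct object of 'reject'. Wh-movement fronts it, leaving a gap right after 'reject':
Which chapter will the committee ask Yusuf to invite the auditor to reject ___ before noon?
'reject' is word 13.

13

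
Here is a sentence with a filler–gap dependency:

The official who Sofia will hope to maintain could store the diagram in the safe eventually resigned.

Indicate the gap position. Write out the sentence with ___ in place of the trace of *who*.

The official who Sofia will hope to maintain ___ could store the diagram in the safe eventually resigned.

The filler 'who' is interpreted as the subject of the clause embedded under 'maintain'. The gap is right after 'maintain'.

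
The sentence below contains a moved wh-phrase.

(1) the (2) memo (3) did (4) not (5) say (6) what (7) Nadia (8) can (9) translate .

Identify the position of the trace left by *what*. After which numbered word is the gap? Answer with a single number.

In situ: Nadia can translate what.
The filler 'what' is interpreted as the direct object of 'translate'. Wh-movement fronts it, leaving a gap right after 'translate':
The memo did not say what Nadia can translate ___.
'translate' is word 9.

9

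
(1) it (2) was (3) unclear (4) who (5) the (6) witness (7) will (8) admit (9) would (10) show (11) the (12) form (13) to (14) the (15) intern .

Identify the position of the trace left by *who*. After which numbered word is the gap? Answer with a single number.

Underlying clause: The witness will admit who would show the form to the intern.
The filler 'who' is interpreted as the subject of the clause embedded under 'admit'. It moves to the left edge, and the trace sits right after 'admit':
It was unclear who the witness will admit ___ would show the form to the intern.
'admit' is word 8.

8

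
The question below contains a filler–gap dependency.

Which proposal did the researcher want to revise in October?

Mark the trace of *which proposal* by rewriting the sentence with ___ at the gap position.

Which proposal did the researcher want to revise ___ in October?

Pre-movement form: The researcher did want to revise which proposal in October.
'which proposal' is the direct object of 'revise'. The gap is right after 'revise'.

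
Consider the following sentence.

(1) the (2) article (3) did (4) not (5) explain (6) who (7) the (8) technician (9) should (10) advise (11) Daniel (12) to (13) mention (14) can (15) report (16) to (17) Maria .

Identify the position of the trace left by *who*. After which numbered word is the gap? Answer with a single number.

13

Pre-movement form: The technician should advise Daniel to mention who can report to Maria.
'who' is the subject of the clause embedded under 'mention'. It moves to the left edge, and the trace sits right after 'mention':
The article did not explain who the technician should advise Daniel to mention ___ can report to Maria.
'mention' is word 13.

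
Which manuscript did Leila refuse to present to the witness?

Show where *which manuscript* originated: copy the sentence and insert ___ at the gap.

In situ: Leila did refuse to present which manuscript to the witness.
'which manuscript' functions as the direct object of 'present'. The gap is right after 'present'.

Which manuscript did Leila refuse to present ___ to the witness?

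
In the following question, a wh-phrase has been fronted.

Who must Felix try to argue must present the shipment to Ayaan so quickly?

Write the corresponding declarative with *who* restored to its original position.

The filler 'who' is interpreted as the subject of the clause embedded under 'argue'. Fronting leaves a gap immediately after 'argue':
Who must Felix try to argue ___ must present the shipment to Ayaan so quickly?

Felix must try to argue who must present the shipment to Ayaan so quickly.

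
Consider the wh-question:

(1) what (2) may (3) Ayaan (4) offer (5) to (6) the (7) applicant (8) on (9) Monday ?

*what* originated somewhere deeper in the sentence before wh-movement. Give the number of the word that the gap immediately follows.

4

Underlying clause: Ayaan may offer what to the applicant on Monday.
'what' is the direct object of 'offer'. Fronting leaves a gap immediately after 'offer':
What may Ayaan offer ___ to the applicant on Monday?
'offer' is word 4.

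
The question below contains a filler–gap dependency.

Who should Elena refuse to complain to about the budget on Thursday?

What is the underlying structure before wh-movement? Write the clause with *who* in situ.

'who' is the object of the preposition 'to'. Wh-movement fronts it, leaving a gap right after 'to':
Who should Elena refuse to complain to ___ about the budget on Thursday?

Elena should refuse to complain to who about the budget on Thursday.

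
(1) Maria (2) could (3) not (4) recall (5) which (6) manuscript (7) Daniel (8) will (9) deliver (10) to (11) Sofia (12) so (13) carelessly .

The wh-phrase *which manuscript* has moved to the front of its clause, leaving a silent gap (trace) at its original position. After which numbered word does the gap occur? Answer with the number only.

Before movement: Daniel will deliver which manuscript to Sofia so carelessly.
The filler 'which manuscript' is interpreted as the direct object of 'deliver'. It moves to the left edge, and the trace sits right after 'deliver':
Maria could not recall which manuscript Daniel will deliver ___ to Sofia so carelessly.
'deliver' is word 9.

9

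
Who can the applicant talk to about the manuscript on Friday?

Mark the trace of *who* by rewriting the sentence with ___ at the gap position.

Who can the applicant talk to ___ about the manuscript on Friday?

Underlying clause: The applicant can talk to who about the manuscript on Friday.
'who' is the object of the preposition 'to'. The gap is right after 'to'.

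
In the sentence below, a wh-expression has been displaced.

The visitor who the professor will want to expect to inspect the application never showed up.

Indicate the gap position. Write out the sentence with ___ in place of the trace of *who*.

The visitor who the professor will want to expect ___ to inspect the application never showed up.

'who' functions as the direct object of 'expect'. The gap is right after 'expect'.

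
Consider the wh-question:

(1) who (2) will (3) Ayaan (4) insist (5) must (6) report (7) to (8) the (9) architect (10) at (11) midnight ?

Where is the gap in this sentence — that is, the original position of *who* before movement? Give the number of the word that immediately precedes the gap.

Pre-movement form: Ayaan will insist who must report to the architect at midnight.
The filler 'who' is interpreted as the subject of the clause embedded under 'insist'. Fronting leaves a gap immediately after 'insist':
Who will Ayaan insist ___ must report to the architect at midnight?
'insist' is word 4.

4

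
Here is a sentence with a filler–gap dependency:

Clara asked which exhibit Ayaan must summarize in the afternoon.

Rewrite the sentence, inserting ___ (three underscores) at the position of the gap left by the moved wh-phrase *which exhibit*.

Clara asked which exhibit Ayaan must summarize ___ in the afternoon.

Underlying clause: Ayaan must summarize which exhibit in the afternoon.
'which exhibit' is the direct object of 'summarize'. The gap is right after 'summarize'.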